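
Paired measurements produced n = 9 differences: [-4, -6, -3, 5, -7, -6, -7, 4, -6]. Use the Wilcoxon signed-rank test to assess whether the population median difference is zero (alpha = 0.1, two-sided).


Step 1: Drop any zero differences (none here) and take |d_i|.
|d| = [4, 6, 3, 5, 7, 6, 7, 4, 6]
Step 2: Midrank |d_i| (ties get averaged ranks).
ranks: |4|->2.5, |6|->6, |3|->1, |5|->4, |7|->8.5, |6|->6, |7|->8.5, |4|->2.5, |6|->6
Step 3: Attach original signs; sum ranks with positive sign and with negative sign.
W+ = 4 + 2.5 = 6.5
W- = 2.5 + 6 + 1 + 8.5 + 6 + 8.5 + 6 = 38.5
(Check: W+ + W- = 45 should equal n(n+1)/2 = 45.)
Step 4: Test statistic W = min(W+, W-) = 6.5.
Step 5: Ties in |d|, so use the tie-corrected normal approximation.
        E[W] = n(n+1)/4 = 9*10/4 = 22.5.
        Tie groups: |d|=4 (t=2), |d|=6 (t=3), |d|=7 (t=2); sum(t^3 - t) = 36.
        Var[W] = n(n+1)(2n+1)/24 - sum(t^3-t)/48 = 1710/24 - 36/48 = 70.5.
        z = (W - E[W]) / sqrt(Var[W]) = (6.5 - 22.5) / 8.3964 = -1.9056.
        Two-sided p = 2*Phi(z) = 0.056706.
Step 6: alpha = 0.1. reject H0.

W+ = 6.5, W- = 38.5, W = min = 6.5, p = 0.056706, reject H0.


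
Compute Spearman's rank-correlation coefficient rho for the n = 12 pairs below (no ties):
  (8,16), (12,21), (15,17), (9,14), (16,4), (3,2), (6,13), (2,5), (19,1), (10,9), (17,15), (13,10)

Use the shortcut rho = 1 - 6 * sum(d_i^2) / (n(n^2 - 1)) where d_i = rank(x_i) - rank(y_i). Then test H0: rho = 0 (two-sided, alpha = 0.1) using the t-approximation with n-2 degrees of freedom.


Step 1: Rank x and y separately (midranks; no ties here).
rank(x): 8->4, 12->7, 15->9, 9->5, 16->10, 3->2, 6->3, 2->1, 19->12, 10->6, 17->11, 13->8
rank(y): 16->10, 21->12, 17->11, 14->8, 4->3, 2->2, 13->7, 5->4, 1->1, 9->5, 15->9, 10->6
Step 2: d_i = R_x(i) - R_y(i); compute d_i^2.
  (4-10)^2=36, (7-12)^2=25, (9-11)^2=4, (5-8)^2=9, (10-3)^2=49, (2-2)^2=0, (3-7)^2=16, (1-4)^2=9, (12-1)^2=121, (6-5)^2=1, (11-9)^2=4, (8-6)^2=4
sum(d^2) = 278.
Step 3: rho = 1 - 6*278 / (12*(12^2 - 1)) = 1 - 1668/1716 = 0.027972.
Step 4: Under H0, t = rho * sqrt((n-2)/(1-rho^2)) = 0.0885 ~ t(10).
Step 5: Two-sided p-value from the t-distribution with 10 df = 0.931234.
Step 6: alpha = 0.1. fail to reject H0.

rho = 0.0280, p = 0.931234, fail to reject H0 at alpha = 0.1.


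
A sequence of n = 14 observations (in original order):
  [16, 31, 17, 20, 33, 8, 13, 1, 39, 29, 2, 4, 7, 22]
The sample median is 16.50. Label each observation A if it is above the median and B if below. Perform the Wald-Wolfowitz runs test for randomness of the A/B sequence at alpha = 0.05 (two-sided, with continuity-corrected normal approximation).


Step 1: Compute median = 16.50; label A = above, B = below.
Labels in order: BAAAABBBAABBBA  (n_A = 7, n_B = 7)
Step 2: Count runs R = 6.
Step 3: Under H0 (random ordering), E[R] = 2*n_A*n_B/(n_A+n_B) + 1 = 2*7*7/14 + 1 = 8.0000.
        Var[R] = 2*n_A*n_B*(2*n_A*n_B - n_A - n_B) / ((n_A+n_B)^2 * (n_A+n_B-1)) = 8232/2548 = 3.2308.
        SD[R] = 1.7974.
Step 4: Continuity-corrected z = (R + 0.5 - E[R]) / SD[R] = (6 + 0.5 - 8.0000) / 1.7974 = -0.8345.
Step 5: Two-sided p-value via normal approximation = 2*(1 - Phi(|z|)) = 0.403986.
Step 6: alpha = 0.05. fail to reject H0.

R = 6, z = -0.8345, p = 0.403986, fail to reject H0.


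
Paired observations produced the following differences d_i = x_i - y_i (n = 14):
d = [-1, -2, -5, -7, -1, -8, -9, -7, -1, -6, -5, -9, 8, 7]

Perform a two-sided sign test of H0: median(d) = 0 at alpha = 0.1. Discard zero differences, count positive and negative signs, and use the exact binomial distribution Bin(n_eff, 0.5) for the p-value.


Step 1: Discard zero differences. Original n = 14; n_eff = number of nonzero differences = 14.
Nonzero differences (with sign): -1, -2, -5, -7, -1, -8, -9, -7, -1, -6, -5, -9, +8, +7
Step 2: Count signs: positive = 2, negative = 12.
Step 3: Under H0: P(positive) = 0.5, so the number of positives S ~ Bin(14, 0.5).
Step 4: Two-sided exact p-value = sum of Bin(14,0.5) probabilities at or below the observed probability = 0.012939.
Step 5: alpha = 0.1. reject H0.

n_eff = 14, pos = 2, neg = 12, p = 0.012939, reject H0.


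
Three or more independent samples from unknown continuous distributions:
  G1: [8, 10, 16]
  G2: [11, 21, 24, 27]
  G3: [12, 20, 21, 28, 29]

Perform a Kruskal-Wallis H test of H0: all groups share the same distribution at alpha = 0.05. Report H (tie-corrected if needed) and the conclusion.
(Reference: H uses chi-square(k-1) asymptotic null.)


Step 1: Combine all N = 12 observations and assign midranks.
sorted (value, group, rank): (8,G1,1), (10,G1,2), (11,G2,3), (12,G3,4), (16,G1,5), (20,G3,6), (21,G2,7.5), (21,G3,7.5), (24,G2,9), (27,G2,10), (28,G3,11), (29,G3,12)
Step 2: Sum ranks within each group.
R_1 = 8 (n_1 = 3)
R_2 = 29.5 (n_2 = 4)
R_3 = 40.5 (n_3 = 5)
Step 3: H = 12/(N(N+1)) * sum(R_i^2/n_i) - 3(N+1)
     = 12/(12*13) * (8^2/3 + 29.5^2/4 + 40.5^2/5) - 3*13
     = 0.076923 * 566.946 - 39
     = 4.611218.
Step 4: Ties present; correction factor C = 1 - 6/(12^3 - 12) = 0.996503. Corrected H = 4.611218 / 0.996503 = 4.627398.
Step 5: Under H0, H ~ chi^2(2); p-value = 0.098895.
Step 6: alpha = 0.05. fail to reject H0.

H = 4.6274, df = 2, p = 0.098895, fail to reject H0.


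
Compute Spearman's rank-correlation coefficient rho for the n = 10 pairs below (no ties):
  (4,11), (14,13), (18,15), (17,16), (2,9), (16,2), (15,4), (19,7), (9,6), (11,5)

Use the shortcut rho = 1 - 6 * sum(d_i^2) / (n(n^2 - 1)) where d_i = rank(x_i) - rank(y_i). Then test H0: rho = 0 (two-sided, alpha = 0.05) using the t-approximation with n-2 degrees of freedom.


Step 1: Rank x and y separately (midranks; no ties here).
rank(x): 4->2, 14->5, 18->9, 17->8, 2->1, 16->7, 15->6, 19->10, 9->3, 11->4
rank(y): 11->7, 13->8, 15->9, 16->10, 9->6, 2->1, 4->2, 7->5, 6->4, 5->3
Step 2: d_i = R_x(i) - R_y(i); compute d_i^2.
  (2-7)^2=25, (5-8)^2=9, (9-9)^2=0, (8-10)^2=4, (1-6)^2=25, (7-1)^2=36, (6-2)^2=16, (10-5)^2=25, (3-4)^2=1, (4-3)^2=1
sum(d^2) = 142.
Step 3: rho = 1 - 6*142 / (10*(10^2 - 1)) = 1 - 852/990 = 0.139394.
Step 4: Under H0, t = rho * sqrt((n-2)/(1-rho^2)) = 0.3982 ~ t(8).
Step 5: Two-sided p-value from the t-distribution with 8 df = 0.700932.
Step 6: alpha = 0.05. fail to reject H0.

rho = 0.1394, p = 0.700932, fail to reject H0 at alpha = 0.05.


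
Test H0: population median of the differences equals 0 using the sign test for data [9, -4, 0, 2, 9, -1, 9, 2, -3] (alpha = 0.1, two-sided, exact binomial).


Step 1: Discard zero differences. Original n = 9; n_eff = number of nonzero differences = 8.
Nonzero differences (with sign): +9, -4, +2, +9, -1, +9, +2, -3
Step 2: Count signs: positive = 5, negative = 3.
Step 3: Under H0: P(positive) = 0.5, so the number of positives S ~ Bin(8, 0.5).
Step 4: Two-sided exact p-value = sum of Bin(8,0.5) probabilities at or below the observed probability = 0.726562.
Step 5: alpha = 0.1. fail to reject H0.

n_eff = 8, pos = 5, neg = 3, p = 0.726562, fail to reject H0.


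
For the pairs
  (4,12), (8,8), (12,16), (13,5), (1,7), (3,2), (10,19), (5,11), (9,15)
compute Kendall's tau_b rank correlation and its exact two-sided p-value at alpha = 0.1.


Step 1: Enumerate the 36 unordered pairs (i,j) with i<j and classify each by sign(x_j-x_i) * sign(y_j-y_i).
  (1,2):dx=+4,dy=-4->D; (1,3):dx=+8,dy=+4->C; (1,4):dx=+9,dy=-7->D; (1,5):dx=-3,dy=-5->C
  (1,6):dx=-1,dy=-10->C; (1,7):dx=+6,dy=+7->C; (1,8):dx=+1,dy=-1->D; (1,9):dx=+5,dy=+3->C
  (2,3):dx=+4,dy=+8->C; (2,4):dx=+5,dy=-3->D; (2,5):dx=-7,dy=-1->C; (2,6):dx=-5,dy=-6->C
  (2,7):dx=+2,dy=+11->C; (2,8):dx=-3,dy=+3->D; (2,9):dx=+1,dy=+7->C; (3,4):dx=+1,dy=-11->D
  (3,5):dx=-11,dy=-9->C; (3,6):dx=-9,dy=-14->C; (3,7):dx=-2,dy=+3->D; (3,8):dx=-7,dy=-5->C
  (3,9):dx=-3,dy=-1->C; (4,5):dx=-12,dy=+2->D; (4,6):dx=-10,dy=-3->C; (4,7):dx=-3,dy=+14->D
  (4,8):dx=-8,dy=+6->D; (4,9):dx=-4,dy=+10->D; (5,6):dx=+2,dy=-5->D; (5,7):dx=+9,dy=+12->C
  (5,8):dx=+4,dy=+4->C; (5,9):dx=+8,dy=+8->C; (6,7):dx=+7,dy=+17->C; (6,8):dx=+2,dy=+9->C
  (6,9):dx=+6,dy=+13->C; (7,8):dx=-5,dy=-8->C; (7,9):dx=-1,dy=-4->C; (8,9):dx=+4,dy=+4->C
Step 2: C = 24, D = 12, total pairs = 36.
Step 3: tau = (C - D)/(n(n-1)/2) = (24 - 12)/36 = 0.333333.
Step 4: Exact two-sided p-value (enumerate n! = 362880 permutations of y under H0): p = 0.259518.
Step 5: alpha = 0.1. fail to reject H0.

tau_b = 0.3333 (C=24, D=12), p = 0.259518, fail to reject H0.


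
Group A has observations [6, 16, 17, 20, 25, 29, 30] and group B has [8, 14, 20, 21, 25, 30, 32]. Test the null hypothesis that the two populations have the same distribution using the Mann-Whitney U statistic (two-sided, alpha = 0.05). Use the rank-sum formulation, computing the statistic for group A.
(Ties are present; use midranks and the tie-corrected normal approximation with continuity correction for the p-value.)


Step 1: Combine and sort all 14 observations; assign midranks.
sorted (value, group): (6,X), (8,Y), (14,Y), (16,X), (17,X), (20,X), (20,Y), (21,Y), (25,X), (25,Y), (29,X), (30,X), (30,Y), (32,Y)
ranks: 6->1, 8->2, 14->3, 16->4, 17->5, 20->6.5, 20->6.5, 21->8, 25->9.5, 25->9.5, 29->11, 30->12.5, 30->12.5, 32->14
Step 2: Rank sum for X: R1 = 1 + 4 + 5 + 6.5 + 9.5 + 11 + 12.5 = 49.5.
Step 3: U_X = R1 - n1(n1+1)/2 = 49.5 - 7*8/2 = 49.5 - 28 = 21.5.
       U_Y = n1*n2 - U_X = 49 - 21.5 = 27.5.
Step 4: Ties are present, so use the tie-corrected normal approximation (with continuity correction) for the p-value.
Step 5: p-value = 0.748592; compare to alpha = 0.05. fail to reject H0.

U_X = 21.5, p = 0.748592, fail to reject H0 at alpha = 0.05.


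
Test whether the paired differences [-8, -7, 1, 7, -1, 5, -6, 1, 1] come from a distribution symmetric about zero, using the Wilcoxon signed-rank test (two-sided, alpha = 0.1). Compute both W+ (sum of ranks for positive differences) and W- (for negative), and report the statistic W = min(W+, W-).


Step 1: Drop any zero differences (none here) and take |d_i|.
|d| = [8, 7, 1, 7, 1, 5, 6, 1, 1]
Step 2: Midrank |d_i| (ties get averaged ranks).
ranks: |8|->9, |7|->7.5, |1|->2.5, |7|->7.5, |1|->2.5, |5|->5, |6|->6, |1|->2.5, |1|->2.5
Step 3: Attach original signs; sum ranks with positive sign and with negative sign.
W+ = 2.5 + 7.5 + 5 + 2.5 + 2.5 = 20
W- = 9 + 7.5 + 2.5 + 6 = 25
(Check: W+ + W- = 45 should equal n(n+1)/2 = 45.)
Step 4: Test statistic W = min(W+, W-) = 20.
Step 5: Ties in |d|, so use the tie-corrected normal approximation.
        E[W] = n(n+1)/4 = 9*10/4 = 22.5.
        Tie groups: |d|=1 (t=4), |d|=7 (t=2); sum(t^3 - t) = 66.
        Var[W] = n(n+1)(2n+1)/24 - sum(t^3-t)/48 = 1710/24 - 66/48 = 69.875.
        z = (W - E[W]) / sqrt(Var[W]) = (20 - 22.5) / 8.3591 = -0.2991.
        Two-sided p = 2*Phi(z) = 0.764883.
Step 6: alpha = 0.1. fail to reject H0.

W+ = 20, W- = 25, W = min = 20, p = 0.764883, fail to reject H0.


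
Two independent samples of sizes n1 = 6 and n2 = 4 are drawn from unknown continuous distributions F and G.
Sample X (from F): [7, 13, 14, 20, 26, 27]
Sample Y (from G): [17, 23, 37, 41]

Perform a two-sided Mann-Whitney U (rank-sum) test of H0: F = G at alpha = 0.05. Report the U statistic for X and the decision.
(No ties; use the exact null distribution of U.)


Step 1: Combine and sort all 10 observations; assign midranks.
sorted (value, group): (7,X), (13,X), (14,X), (17,Y), (20,X), (23,Y), (26,X), (27,X), (37,Y), (41,Y)
ranks: 7->1, 13->2, 14->3, 17->4, 20->5, 23->6, 26->7, 27->8, 37->9, 41->10
Step 2: Rank sum for X: R1 = 1 + 2 + 3 + 5 + 7 + 8 = 26.
Step 3: U_X = R1 - n1(n1+1)/2 = 26 - 6*7/2 = 26 - 21 = 5.
       U_Y = n1*n2 - U_X = 24 - 5 = 19.
Step 4: No ties, so the exact null distribution of U (based on enumerating the C(10,6) = 210 equally likely rank assignments) gives the two-sided p-value.
Step 5: p-value = 0.171429; compare to alpha = 0.05. fail to reject H0.

U_X = 5, p = 0.171429, fail to reject H0 at alpha = 0.05.


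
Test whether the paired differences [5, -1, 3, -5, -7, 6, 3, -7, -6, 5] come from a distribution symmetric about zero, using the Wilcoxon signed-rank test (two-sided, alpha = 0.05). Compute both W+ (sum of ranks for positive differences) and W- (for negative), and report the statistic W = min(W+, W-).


Step 1: Drop any zero differences (none here) and take |d_i|.
|d| = [5, 1, 3, 5, 7, 6, 3, 7, 6, 5]
Step 2: Midrank |d_i| (ties get averaged ranks).
ranks: |5|->5, |1|->1, |3|->2.5, |5|->5, |7|->9.5, |6|->7.5, |3|->2.5, |7|->9.5, |6|->7.5, |5|->5
Step 3: Attach original signs; sum ranks with positive sign and with negative sign.
W+ = 5 + 2.5 + 7.5 + 2.5 + 5 = 22.5
W- = 1 + 5 + 9.5 + 9.5 + 7.5 = 32.5
(Check: W+ + W- = 55 should equal n(n+1)/2 = 55.)
Step 4: Test statistic W = min(W+, W-) = 22.5.
Step 5: Ties in |d|, so use the tie-corrected normal approximation.
        E[W] = n(n+1)/4 = 10*11/4 = 27.5.
        Tie groups: |d|=3 (t=2), |d|=5 (t=3), |d|=6 (t=2), |d|=7 (t=2); sum(t^3 - t) = 42.
        Var[W] = n(n+1)(2n+1)/24 - sum(t^3-t)/48 = 2310/24 - 42/48 = 95.375.
        z = (W - E[W]) / sqrt(Var[W]) = (22.5 - 27.5) / 9.7660 = -0.5120.
        Two-sided p = 2*Phi(z) = 0.608665.
Step 6: alpha = 0.05. fail to reject H0.

W+ = 22.5, W- = 32.5, W = min = 22.5, p = 0.608665, fail to reject H0.


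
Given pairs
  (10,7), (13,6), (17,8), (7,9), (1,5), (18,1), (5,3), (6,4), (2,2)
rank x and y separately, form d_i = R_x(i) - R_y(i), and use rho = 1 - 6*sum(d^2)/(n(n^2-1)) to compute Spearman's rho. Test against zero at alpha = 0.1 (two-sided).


Step 1: Rank x and y separately (midranks; no ties here).
rank(x): 10->6, 13->7, 17->8, 7->5, 1->1, 18->9, 5->3, 6->4, 2->2
rank(y): 7->7, 6->6, 8->8, 9->9, 5->5, 1->1, 3->3, 4->4, 2->2
Step 2: d_i = R_x(i) - R_y(i); compute d_i^2.
  (6-7)^2=1, (7-6)^2=1, (8-8)^2=0, (5-9)^2=16, (1-5)^2=16, (9-1)^2=64, (3-3)^2=0, (4-4)^2=0, (2-2)^2=0
sum(d^2) = 98.
Step 3: rho = 1 - 6*98 / (9*(9^2 - 1)) = 1 - 588/720 = 0.183333.
Step 4: Under H0, t = rho * sqrt((n-2)/(1-rho^2)) = 0.4934 ~ t(7).
Step 5: Two-sided p-value from the t-distribution with 7 df = 0.636820.
Step 6: alpha = 0.1. fail to reject H0.

rho = 0.1833, p = 0.636820, fail to reject H0 at alpha = 0.1.


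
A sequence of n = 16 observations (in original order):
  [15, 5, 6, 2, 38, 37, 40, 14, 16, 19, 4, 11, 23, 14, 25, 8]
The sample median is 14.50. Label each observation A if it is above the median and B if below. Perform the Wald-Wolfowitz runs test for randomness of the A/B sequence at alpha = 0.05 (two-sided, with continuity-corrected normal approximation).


Step 1: Compute median = 14.50; label A = above, B = below.
Labels in order: ABBBAAABAABBABAB  (n_A = 8, n_B = 8)
Step 2: Count runs R = 10.
Step 3: Under H0 (random ordering), E[R] = 2*n_A*n_B/(n_A+n_B) + 1 = 2*8*8/16 + 1 = 9.0000.
        Var[R] = 2*n_A*n_B*(2*n_A*n_B - n_A - n_B) / ((n_A+n_B)^2 * (n_A+n_B-1)) = 14336/3840 = 3.7333.
        SD[R] = 1.9322.
Step 4: Continuity-corrected z = (R - 0.5 - E[R]) / SD[R] = (10 - 0.5 - 9.0000) / 1.9322 = 0.2588.
Step 5: Two-sided p-value via normal approximation = 2*(1 - Phi(|z|)) = 0.795809.
Step 6: alpha = 0.05. fail to reject H0.

R = 10, z = 0.2588, p = 0.795809, fail to reject H0.


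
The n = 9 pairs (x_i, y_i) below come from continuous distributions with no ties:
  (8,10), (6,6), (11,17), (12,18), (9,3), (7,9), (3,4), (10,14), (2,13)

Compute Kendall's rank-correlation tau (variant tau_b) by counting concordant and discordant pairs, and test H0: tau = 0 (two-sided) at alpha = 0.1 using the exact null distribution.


Step 1: Enumerate the 36 unordered pairs (i,j) with i<j and classify each by sign(x_j-x_i) * sign(y_j-y_i).
  (1,2):dx=-2,dy=-4->C; (1,3):dx=+3,dy=+7->C; (1,4):dx=+4,dy=+8->C; (1,5):dx=+1,dy=-7->D
  (1,6):dx=-1,dy=-1->C; (1,7):dx=-5,dy=-6->C; (1,8):dx=+2,dy=+4->C; (1,9):dx=-6,dy=+3->D
  (2,3):dx=+5,dy=+11->C; (2,4):dx=+6,dy=+12->C; (2,5):dx=+3,dy=-3->D; (2,6):dx=+1,dy=+3->C
  (2,7):dx=-3,dy=-2->C; (2,8):dx=+4,dy=+8->C; (2,9):dx=-4,dy=+7->D; (3,4):dx=+1,dy=+1->C
  (3,5):dx=-2,dy=-14->C; (3,6):dx=-4,dy=-8->C; (3,7):dx=-8,dy=-13->C; (3,8):dx=-1,dy=-3->C
  (3,9):dx=-9,dy=-4->C; (4,5):dx=-3,dy=-15->C; (4,6):dx=-5,dy=-9->C; (4,7):dx=-9,dy=-14->C
  (4,8):dx=-2,dy=-4->C; (4,9):dx=-10,dy=-5->C; (5,6):dx=-2,dy=+6->D; (5,7):dx=-6,dy=+1->D
  (5,8):dx=+1,dy=+11->C; (5,9):dx=-7,dy=+10->D; (6,7):dx=-4,dy=-5->C; (6,8):dx=+3,dy=+5->C
  (6,9):dx=-5,dy=+4->D; (7,8):dx=+7,dy=+10->C; (7,9):dx=-1,dy=+9->D; (8,9):dx=-8,dy=-1->C
Step 2: C = 27, D = 9, total pairs = 36.
Step 3: tau = (C - D)/(n(n-1)/2) = (27 - 9)/36 = 0.500000.
Step 4: Exact two-sided p-value (enumerate n! = 362880 permutations of y under H0): p = 0.075176.
Step 5: alpha = 0.1. reject H0.

tau_b = 0.5000 (C=27, D=9), p = 0.075176, reject H0.


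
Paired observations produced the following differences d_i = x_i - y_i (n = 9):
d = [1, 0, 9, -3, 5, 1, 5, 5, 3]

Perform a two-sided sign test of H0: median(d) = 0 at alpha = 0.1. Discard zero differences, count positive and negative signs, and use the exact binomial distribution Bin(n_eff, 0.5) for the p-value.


Step 1: Discard zero differences. Original n = 9; n_eff = number of nonzero differences = 8.
Nonzero differences (with sign): +1, +9, -3, +5, +1, +5, +5, +3
Step 2: Count signs: positive = 7, negative = 1.
Step 3: Under H0: P(positive) = 0.5, so the number of positives S ~ Bin(8, 0.5).
Step 4: Two-sided exact p-value = sum of Bin(8,0.5) probabilities at or below the observed probability = 0.070312.
Step 5: alpha = 0.1. reject H0.

n_eff = 8, pos = 7, neg = 1, p = 0.070312, reject H0.


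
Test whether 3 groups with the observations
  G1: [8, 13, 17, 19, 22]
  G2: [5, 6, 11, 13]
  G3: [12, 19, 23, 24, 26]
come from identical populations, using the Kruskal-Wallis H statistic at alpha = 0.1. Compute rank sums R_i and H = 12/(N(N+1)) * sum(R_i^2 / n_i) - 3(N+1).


Step 1: Combine all N = 14 observations and assign midranks.
sorted (value, group, rank): (5,G2,1), (6,G2,2), (8,G1,3), (11,G2,4), (12,G3,5), (13,G1,6.5), (13,G2,6.5), (17,G1,8), (19,G1,9.5), (19,G3,9.5), (22,G1,11), (23,G3,12), (24,G3,13), (26,G3,14)
Step 2: Sum ranks within each group.
R_1 = 38 (n_1 = 5)
R_2 = 13.5 (n_2 = 4)
R_3 = 53.5 (n_3 = 5)
Step 3: H = 12/(N(N+1)) * sum(R_i^2/n_i) - 3(N+1)
     = 12/(14*15) * (38^2/5 + 13.5^2/4 + 53.5^2/5) - 3*15
     = 0.057143 * 906.812 - 45
     = 6.817857.
Step 4: Ties present; correction factor C = 1 - 12/(14^3 - 14) = 0.995604. Corrected H = 6.817857 / 0.995604 = 6.847958.
Step 5: Under H0, H ~ chi^2(2); p-value = 0.032583.
Step 6: alpha = 0.1. reject H0.

H = 6.8480, df = 2, p = 0.032583, reject H0.


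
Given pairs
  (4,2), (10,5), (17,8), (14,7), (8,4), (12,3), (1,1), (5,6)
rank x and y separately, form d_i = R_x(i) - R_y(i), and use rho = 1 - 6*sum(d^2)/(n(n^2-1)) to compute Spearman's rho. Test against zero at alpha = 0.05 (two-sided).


Step 1: Rank x and y separately (midranks; no ties here).
rank(x): 4->2, 10->5, 17->8, 14->7, 8->4, 12->6, 1->1, 5->3
rank(y): 2->2, 5->5, 8->8, 7->7, 4->4, 3->3, 1->1, 6->6
Step 2: d_i = R_x(i) - R_y(i); compute d_i^2.
  (2-2)^2=0, (5-5)^2=0, (8-8)^2=0, (7-7)^2=0, (4-4)^2=0, (6-3)^2=9, (1-1)^2=0, (3-6)^2=9
sum(d^2) = 18.
Step 3: rho = 1 - 6*18 / (8*(8^2 - 1)) = 1 - 108/504 = 0.785714.
Step 4: Under H0, t = rho * sqrt((n-2)/(1-rho^2)) = 3.1113 ~ t(6).
Step 5: Two-sided p-value from the t-distribution with 6 df = 0.020815.
Step 6: alpha = 0.05. reject H0.

rho = 0.7857, p = 0.020815, reject H0 at alpha = 0.05.


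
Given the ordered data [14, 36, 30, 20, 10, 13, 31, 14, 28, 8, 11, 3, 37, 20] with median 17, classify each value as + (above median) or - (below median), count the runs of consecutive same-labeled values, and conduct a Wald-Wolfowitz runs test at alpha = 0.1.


Step 1: Compute median = 17; label A = above, B = below.
Labels in order: BAAABBABABBBAA  (n_A = 7, n_B = 7)
Step 2: Count runs R = 8.
Step 3: Under H0 (random ordering), E[R] = 2*n_A*n_B/(n_A+n_B) + 1 = 2*7*7/14 + 1 = 8.0000.
        Var[R] = 2*n_A*n_B*(2*n_A*n_B - n_A - n_B) / ((n_A+n_B)^2 * (n_A+n_B-1)) = 8232/2548 = 3.2308.
        SD[R] = 1.7974.
Step 4: R = E[R], so z = 0 with no continuity correction.
Step 5: Two-sided p-value via normal approximation = 2*(1 - Phi(|z|)) = 1.000000.
Step 6: alpha = 0.1. fail to reject H0.

R = 8, z = 0.0000, p = 1.000000, fail to reject H0.


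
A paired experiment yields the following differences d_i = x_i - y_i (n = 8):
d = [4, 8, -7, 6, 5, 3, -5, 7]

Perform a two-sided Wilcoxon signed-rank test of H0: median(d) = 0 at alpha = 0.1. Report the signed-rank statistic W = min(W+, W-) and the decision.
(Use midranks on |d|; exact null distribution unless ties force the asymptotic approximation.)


Step 1: Drop any zero differences (none here) and take |d_i|.
|d| = [4, 8, 7, 6, 5, 3, 5, 7]
Step 2: Midrank |d_i| (ties get averaged ranks).
ranks: |4|->2, |8|->8, |7|->6.5, |6|->5, |5|->3.5, |3|->1, |5|->3.5, |7|->6.5
Step 3: Attach original signs; sum ranks with positive sign and with negative sign.
W+ = 2 + 8 + 5 + 3.5 + 1 + 6.5 = 26
W- = 6.5 + 3.5 = 10
(Check: W+ + W- = 36 should equal n(n+1)/2 = 36.)
Step 4: Test statistic W = min(W+, W-) = 10.
Step 5: Ties in |d|, so use the tie-corrected normal approximation.
        E[W] = n(n+1)/4 = 8*9/4 = 18.
        Tie groups: |d|=5 (t=2), |d|=7 (t=2); sum(t^3 - t) = 12.
        Var[W] = n(n+1)(2n+1)/24 - sum(t^3-t)/48 = 1224/24 - 12/48 = 50.75.
        z = (W - E[W]) / sqrt(Var[W]) = (10 - 18) / 7.1239 = -1.1230.
        Two-sided p = 2*Phi(z) = 0.261446.
Step 6: alpha = 0.1. fail to reject H0.

W+ = 26, W- = 10, W = min = 10, p = 0.261446, fail to reject H0.


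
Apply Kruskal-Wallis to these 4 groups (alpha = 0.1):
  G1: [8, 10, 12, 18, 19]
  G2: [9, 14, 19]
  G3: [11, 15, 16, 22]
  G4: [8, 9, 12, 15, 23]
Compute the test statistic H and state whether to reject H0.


Step 1: Combine all N = 17 observations and assign midranks.
sorted (value, group, rank): (8,G1,1.5), (8,G4,1.5), (9,G2,3.5), (9,G4,3.5), (10,G1,5), (11,G3,6), (12,G1,7.5), (12,G4,7.5), (14,G2,9), (15,G3,10.5), (15,G4,10.5), (16,G3,12), (18,G1,13), (19,G1,14.5), (19,G2,14.5), (22,G3,16), (23,G4,17)
Step 2: Sum ranks within each group.
R_1 = 41.5 (n_1 = 5)
R_2 = 27 (n_2 = 3)
R_3 = 44.5 (n_3 = 4)
R_4 = 40 (n_4 = 5)
Step 3: H = 12/(N(N+1)) * sum(R_i^2/n_i) - 3(N+1)
     = 12/(17*18) * (41.5^2/5 + 27^2/3 + 44.5^2/4 + 40^2/5) - 3*18
     = 0.039216 * 1402.51 - 54
     = 1.000490.
Step 4: Ties present; correction factor C = 1 - 30/(17^3 - 17) = 0.993873. Corrected H = 1.000490 / 0.993873 = 1.006658.
Step 5: Under H0, H ~ chi^2(3); p-value = 0.799641.
Step 6: alpha = 0.1. fail to reject H0.

H = 1.0067, df = 3, p = 0.799641, fail to reject H0.


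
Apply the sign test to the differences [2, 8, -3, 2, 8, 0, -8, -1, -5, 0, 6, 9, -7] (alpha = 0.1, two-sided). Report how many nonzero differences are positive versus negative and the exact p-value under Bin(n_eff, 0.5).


Step 1: Discard zero differences. Original n = 13; n_eff = number of nonzero differences = 11.
Nonzero differences (with sign): +2, +8, -3, +2, +8, -8, -1, -5, +6, +9, -7
Step 2: Count signs: positive = 6, negative = 5.
Step 3: Under H0: P(positive) = 0.5, so the number of positives S ~ Bin(11, 0.5).
Step 4: Two-sided exact p-value = sum of Bin(11,0.5) probabilities at or below the observed probability = 1.000000.
Step 5: alpha = 0.1. fail to reject H0.

n_eff = 11, pos = 6, neg = 5, p = 1.000000, fail to reject H0.


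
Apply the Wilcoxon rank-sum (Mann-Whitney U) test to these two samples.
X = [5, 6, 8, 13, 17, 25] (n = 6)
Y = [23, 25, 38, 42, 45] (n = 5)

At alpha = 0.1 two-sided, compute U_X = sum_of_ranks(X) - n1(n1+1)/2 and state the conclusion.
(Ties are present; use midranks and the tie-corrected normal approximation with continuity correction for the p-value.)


Step 1: Combine and sort all 11 observations; assign midranks.
sorted (value, group): (5,X), (6,X), (8,X), (13,X), (17,X), (23,Y), (25,X), (25,Y), (38,Y), (42,Y), (45,Y)
ranks: 5->1, 6->2, 8->3, 13->4, 17->5, 23->6, 25->7.5, 25->7.5, 38->9, 42->10, 45->11
Step 2: Rank sum for X: R1 = 1 + 2 + 3 + 4 + 5 + 7.5 = 22.5.
Step 3: U_X = R1 - n1(n1+1)/2 = 22.5 - 6*7/2 = 22.5 - 21 = 1.5.
       U_Y = n1*n2 - U_X = 30 - 1.5 = 28.5.
Step 4: Ties are present, so use the tie-corrected normal approximation (with continuity correction) for the p-value.
Step 5: p-value = 0.017365; compare to alpha = 0.1. reject H0.

U_X = 1.5, p = 0.017365, reject H0 at alpha = 0.1.


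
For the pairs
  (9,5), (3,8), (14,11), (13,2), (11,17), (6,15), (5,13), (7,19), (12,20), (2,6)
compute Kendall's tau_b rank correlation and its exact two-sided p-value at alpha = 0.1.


Step 1: Enumerate the 45 unordered pairs (i,j) with i<j and classify each by sign(x_j-x_i) * sign(y_j-y_i).
  (1,2):dx=-6,dy=+3->D; (1,3):dx=+5,dy=+6->C; (1,4):dx=+4,dy=-3->D; (1,5):dx=+2,dy=+12->C
  (1,6):dx=-3,dy=+10->D; (1,7):dx=-4,dy=+8->D; (1,8):dx=-2,dy=+14->D; (1,9):dx=+3,dy=+15->C
  (1,10):dx=-7,dy=+1->D; (2,3):dx=+11,dy=+3->C; (2,4):dx=+10,dy=-6->D; (2,5):dx=+8,dy=+9->C
  (2,6):dx=+3,dy=+7->C; (2,7):dx=+2,dy=+5->C; (2,8):dx=+4,dy=+11->C; (2,9):dx=+9,dy=+12->C
  (2,10):dx=-1,dy=-2->C; (3,4):dx=-1,dy=-9->C; (3,5):dx=-3,dy=+6->D; (3,6):dx=-8,dy=+4->D
  (3,7):dx=-9,dy=+2->D; (3,8):dx=-7,dy=+8->D; (3,9):dx=-2,dy=+9->D; (3,10):dx=-12,dy=-5->C
  (4,5):dx=-2,dy=+15->D; (4,6):dx=-7,dy=+13->D; (4,7):dx=-8,dy=+11->D; (4,8):dx=-6,dy=+17->D
  (4,9):dx=-1,dy=+18->D; (4,10):dx=-11,dy=+4->D; (5,6):dx=-5,dy=-2->C; (5,7):dx=-6,dy=-4->C
  (5,8):dx=-4,dy=+2->D; (5,9):dx=+1,dy=+3->C; (5,10):dx=-9,dy=-11->C; (6,7):dx=-1,dy=-2->C
  (6,8):dx=+1,dy=+4->C; (6,9):dx=+6,dy=+5->C; (6,10):dx=-4,dy=-9->C; (7,8):dx=+2,dy=+6->C
  (7,9):dx=+7,dy=+7->C; (7,10):dx=-3,dy=-7->C; (8,9):dx=+5,dy=+1->C; (8,10):dx=-5,dy=-13->C
  (9,10):dx=-10,dy=-14->C
Step 2: C = 26, D = 19, total pairs = 45.
Step 3: tau = (C - D)/(n(n-1)/2) = (26 - 19)/45 = 0.155556.
Step 4: Exact two-sided p-value (enumerate n! = 3628800 permutations of y under H0): p = 0.600654.
Step 5: alpha = 0.1. fail to reject H0.

tau_b = 0.1556 (C=26, D=19), p = 0.600654, fail to reject H0.


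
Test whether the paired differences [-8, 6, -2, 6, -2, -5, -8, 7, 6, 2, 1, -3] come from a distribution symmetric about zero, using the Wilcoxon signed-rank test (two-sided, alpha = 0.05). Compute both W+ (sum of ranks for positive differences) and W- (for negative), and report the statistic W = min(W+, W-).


Step 1: Drop any zero differences (none here) and take |d_i|.
|d| = [8, 6, 2, 6, 2, 5, 8, 7, 6, 2, 1, 3]
Step 2: Midrank |d_i| (ties get averaged ranks).
ranks: |8|->11.5, |6|->8, |2|->3, |6|->8, |2|->3, |5|->6, |8|->11.5, |7|->10, |6|->8, |2|->3, |1|->1, |3|->5
Step 3: Attach original signs; sum ranks with positive sign and with negative sign.
W+ = 8 + 8 + 10 + 8 + 3 + 1 = 38
W- = 11.5 + 3 + 3 + 6 + 11.5 + 5 = 40
(Check: W+ + W- = 78 should equal n(n+1)/2 = 78.)
Step 4: Test statistic W = min(W+, W-) = 38.
Step 5: Ties in |d|, so use the tie-corrected normal approximation.
        E[W] = n(n+1)/4 = 12*13/4 = 39.
        Tie groups: |d|=2 (t=3), |d|=6 (t=3), |d|=8 (t=2); sum(t^3 - t) = 54.
        Var[W] = n(n+1)(2n+1)/24 - sum(t^3-t)/48 = 3900/24 - 54/48 = 161.375.
        z = (W - E[W]) / sqrt(Var[W]) = (38 - 39) / 12.7033 = -0.0787.
        Two-sided p = 2*Phi(z) = 0.937256.
Step 6: alpha = 0.05. fail to reject H0.

W+ = 38, W- = 40, W = min = 38, p = 0.937256, fail to reject H0.


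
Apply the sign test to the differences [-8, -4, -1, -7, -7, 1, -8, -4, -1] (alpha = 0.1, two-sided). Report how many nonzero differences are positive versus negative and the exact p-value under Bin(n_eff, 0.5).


Step 1: Discard zero differences. Original n = 9; n_eff = number of nonzero differences = 9.
Nonzero differences (with sign): -8, -4, -1, -7, -7, +1, -8, -4, -1
Step 2: Count signs: positive = 1, negative = 8.
Step 3: Under H0: P(positive) = 0.5, so the number of positives S ~ Bin(9, 0.5).
Step 4: Two-sided exact p-value = sum of Bin(9,0.5) probabilities at or below the observed probability = 0.039062.
Step 5: alpha = 0.1. reject H0.

n_eff = 9, pos = 1, neg = 8, p = 0.039062, reject H0.


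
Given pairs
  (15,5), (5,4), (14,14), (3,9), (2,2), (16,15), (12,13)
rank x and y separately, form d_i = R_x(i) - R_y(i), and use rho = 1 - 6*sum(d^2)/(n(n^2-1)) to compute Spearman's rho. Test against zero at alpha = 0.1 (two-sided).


Step 1: Rank x and y separately (midranks; no ties here).
rank(x): 15->6, 5->3, 14->5, 3->2, 2->1, 16->7, 12->4
rank(y): 5->3, 4->2, 14->6, 9->4, 2->1, 15->7, 13->5
Step 2: d_i = R_x(i) - R_y(i); compute d_i^2.
  (6-3)^2=9, (3-2)^2=1, (5-6)^2=1, (2-4)^2=4, (1-1)^2=0, (7-7)^2=0, (4-5)^2=1
sum(d^2) = 16.
Step 3: rho = 1 - 6*16 / (7*(7^2 - 1)) = 1 - 96/336 = 0.714286.
Step 4: Under H0, t = rho * sqrt((n-2)/(1-rho^2)) = 2.2822 ~ t(5).
Step 5: Two-sided p-value from the t-distribution with 5 df = 0.071344.
Step 6: alpha = 0.1. reject H0.

rho = 0.7143, p = 0.071344, reject H0 at alpha = 0.1.


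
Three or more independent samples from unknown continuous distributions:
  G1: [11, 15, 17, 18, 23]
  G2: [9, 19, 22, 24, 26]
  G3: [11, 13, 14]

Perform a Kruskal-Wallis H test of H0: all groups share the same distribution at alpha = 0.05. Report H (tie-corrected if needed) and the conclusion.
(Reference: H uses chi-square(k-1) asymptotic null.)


Step 1: Combine all N = 13 observations and assign midranks.
sorted (value, group, rank): (9,G2,1), (11,G1,2.5), (11,G3,2.5), (13,G3,4), (14,G3,5), (15,G1,6), (17,G1,7), (18,G1,8), (19,G2,9), (22,G2,10), (23,G1,11), (24,G2,12), (26,G2,13)
Step 2: Sum ranks within each group.
R_1 = 34.5 (n_1 = 5)
R_2 = 45 (n_2 = 5)
R_3 = 11.5 (n_3 = 3)
Step 3: H = 12/(N(N+1)) * sum(R_i^2/n_i) - 3(N+1)
     = 12/(13*14) * (34.5^2/5 + 45^2/5 + 11.5^2/3) - 3*14
     = 0.065934 * 687.133 - 42
     = 3.305495.
Step 4: Ties present; correction factor C = 1 - 6/(13^3 - 13) = 0.997253. Corrected H = 3.305495 / 0.997253 = 3.314601.
Step 5: Under H0, H ~ chi^2(2); p-value = 0.190653.
Step 6: alpha = 0.05. fail to reject H0.

H = 3.3146, df = 2, p = 0.190653, fail to reject H0.


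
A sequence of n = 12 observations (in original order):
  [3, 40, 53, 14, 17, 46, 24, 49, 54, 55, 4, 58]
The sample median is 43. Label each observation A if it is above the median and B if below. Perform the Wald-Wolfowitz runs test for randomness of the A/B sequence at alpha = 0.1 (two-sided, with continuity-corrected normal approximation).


Step 1: Compute median = 43; label A = above, B = below.
Labels in order: BBABBABAAABA  (n_A = 6, n_B = 6)
Step 2: Count runs R = 8.
Step 3: Under H0 (random ordering), E[R] = 2*n_A*n_B/(n_A+n_B) + 1 = 2*6*6/12 + 1 = 7.0000.
        Var[R] = 2*n_A*n_B*(2*n_A*n_B - n_A - n_B) / ((n_A+n_B)^2 * (n_A+n_B-1)) = 4320/1584 = 2.7273.
        SD[R] = 1.6514.
Step 4: Continuity-corrected z = (R - 0.5 - E[R]) / SD[R] = (8 - 0.5 - 7.0000) / 1.6514 = 0.3028.
Step 5: Two-sided p-value via normal approximation = 2*(1 - Phi(|z|)) = 0.762069.
Step 6: alpha = 0.1. fail to reject H0.

R = 8, z = 0.3028, p = 0.762069, fail to reject H0.


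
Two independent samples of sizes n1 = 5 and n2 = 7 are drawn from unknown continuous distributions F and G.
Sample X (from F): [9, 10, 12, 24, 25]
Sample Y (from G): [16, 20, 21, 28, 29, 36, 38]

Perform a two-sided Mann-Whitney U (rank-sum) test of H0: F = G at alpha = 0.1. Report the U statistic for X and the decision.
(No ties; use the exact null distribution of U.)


Step 1: Combine and sort all 12 observations; assign midranks.
sorted (value, group): (9,X), (10,X), (12,X), (16,Y), (20,Y), (21,Y), (24,X), (25,X), (28,Y), (29,Y), (36,Y), (38,Y)
ranks: 9->1, 10->2, 12->3, 16->4, 20->5, 21->6, 24->7, 25->8, 28->9, 29->10, 36->11, 38->12
Step 2: Rank sum for X: R1 = 1 + 2 + 3 + 7 + 8 = 21.
Step 3: U_X = R1 - n1(n1+1)/2 = 21 - 5*6/2 = 21 - 15 = 6.
       U_Y = n1*n2 - U_X = 35 - 6 = 29.
Step 4: No ties, so the exact null distribution of U (based on enumerating the C(12,5) = 792 equally likely rank assignments) gives the two-sided p-value.
Step 5: p-value = 0.073232; compare to alpha = 0.1. reject H0.

U_X = 6, p = 0.073232, reject H0 at alpha = 0.1.


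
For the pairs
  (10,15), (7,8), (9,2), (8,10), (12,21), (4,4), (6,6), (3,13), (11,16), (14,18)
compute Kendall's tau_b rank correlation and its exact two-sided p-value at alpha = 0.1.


Step 1: Enumerate the 45 unordered pairs (i,j) with i<j and classify each by sign(x_j-x_i) * sign(y_j-y_i).
  (1,2):dx=-3,dy=-7->C; (1,3):dx=-1,dy=-13->C; (1,4):dx=-2,dy=-5->C; (1,5):dx=+2,dy=+6->C
  (1,6):dx=-6,dy=-11->C; (1,7):dx=-4,dy=-9->C; (1,8):dx=-7,dy=-2->C; (1,9):dx=+1,dy=+1->C
  (1,10):dx=+4,dy=+3->C; (2,3):dx=+2,dy=-6->D; (2,4):dx=+1,dy=+2->C; (2,5):dx=+5,dy=+13->C
  (2,6):dx=-3,dy=-4->C; (2,7):dx=-1,dy=-2->C; (2,8):dx=-4,dy=+5->D; (2,9):dx=+4,dy=+8->C
  (2,10):dx=+7,dy=+10->C; (3,4):dx=-1,dy=+8->D; (3,5):dx=+3,dy=+19->C; (3,6):dx=-5,dy=+2->D
  (3,7):dx=-3,dy=+4->D; (3,8):dx=-6,dy=+11->D; (3,9):dx=+2,dy=+14->C; (3,10):dx=+5,dy=+16->C
  (4,5):dx=+4,dy=+11->C; (4,6):dx=-4,dy=-6->C; (4,7):dx=-2,dy=-4->C; (4,8):dx=-5,dy=+3->D
  (4,9):dx=+3,dy=+6->C; (4,10):dx=+6,dy=+8->C; (5,6):dx=-8,dy=-17->C; (5,7):dx=-6,dy=-15->C
  (5,8):dx=-9,dy=-8->C; (5,9):dx=-1,dy=-5->C; (5,10):dx=+2,dy=-3->D; (6,7):dx=+2,dy=+2->C
  (6,8):dx=-1,dy=+9->D; (6,9):dx=+7,dy=+12->C; (6,10):dx=+10,dy=+14->C; (7,8):dx=-3,dy=+7->D
  (7,9):dx=+5,dy=+10->C; (7,10):dx=+8,dy=+12->C; (8,9):dx=+8,dy=+3->C; (8,10):dx=+11,dy=+5->C
  (9,10):dx=+3,dy=+2->C
Step 2: C = 35, D = 10, total pairs = 45.
Step 3: tau = (C - D)/(n(n-1)/2) = (35 - 10)/45 = 0.555556.
Step 4: Exact two-sided p-value (enumerate n! = 3628800 permutations of y under H0): p = 0.028609.
Step 5: alpha = 0.1. reject H0.

tau_b = 0.5556 (C=35, D=10), p = 0.028609, reject H0.


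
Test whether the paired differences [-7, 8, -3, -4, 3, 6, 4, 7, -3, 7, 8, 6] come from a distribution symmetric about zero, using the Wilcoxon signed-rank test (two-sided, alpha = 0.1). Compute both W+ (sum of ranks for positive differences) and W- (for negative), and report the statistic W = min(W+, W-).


Step 1: Drop any zero differences (none here) and take |d_i|.
|d| = [7, 8, 3, 4, 3, 6, 4, 7, 3, 7, 8, 6]
Step 2: Midrank |d_i| (ties get averaged ranks).
ranks: |7|->9, |8|->11.5, |3|->2, |4|->4.5, |3|->2, |6|->6.5, |4|->4.5, |7|->9, |3|->2, |7|->9, |8|->11.5, |6|->6.5
Step 3: Attach original signs; sum ranks with positive sign and with negative sign.
W+ = 11.5 + 2 + 6.5 + 4.5 + 9 + 9 + 11.5 + 6.5 = 60.5
W- = 9 + 2 + 4.5 + 2 = 17.5
(Check: W+ + W- = 78 should equal n(n+1)/2 = 78.)
Step 4: Test statistic W = min(W+, W-) = 17.5.
Step 5: Ties in |d|, so use the tie-corrected normal approximation.
        E[W] = n(n+1)/4 = 12*13/4 = 39.
        Tie groups: |d|=3 (t=3), |d|=4 (t=2), |d|=6 (t=2), |d|=7 (t=3), |d|=8 (t=2); sum(t^3 - t) = 66.
        Var[W] = n(n+1)(2n+1)/24 - sum(t^3-t)/48 = 3900/24 - 66/48 = 161.125.
        z = (W - E[W]) / sqrt(Var[W]) = (17.5 - 39) / 12.6935 = -1.6938.
        Two-sided p = 2*Phi(z) = 0.090307.
Step 6: alpha = 0.1. reject H0.

W+ = 60.5, W- = 17.5, W = min = 17.5, p = 0.090307, reject H0.


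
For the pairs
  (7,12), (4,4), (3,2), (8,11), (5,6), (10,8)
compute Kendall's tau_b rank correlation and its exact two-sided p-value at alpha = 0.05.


Step 1: Enumerate the 15 unordered pairs (i,j) with i<j and classify each by sign(x_j-x_i) * sign(y_j-y_i).
  (1,2):dx=-3,dy=-8->C; (1,3):dx=-4,dy=-10->C; (1,4):dx=+1,dy=-1->D; (1,5):dx=-2,dy=-6->C
  (1,6):dx=+3,dy=-4->D; (2,3):dx=-1,dy=-2->C; (2,4):dx=+4,dy=+7->C; (2,5):dx=+1,dy=+2->C
  (2,6):dx=+6,dy=+4->C; (3,4):dx=+5,dy=+9->C; (3,5):dx=+2,dy=+4->C; (3,6):dx=+7,dy=+6->C
  (4,5):dx=-3,dy=-5->C; (4,6):dx=+2,dy=-3->D; (5,6):dx=+5,dy=+2->C
Step 2: C = 12, D = 3, total pairs = 15.
Step 3: tau = (C - D)/(n(n-1)/2) = (12 - 3)/15 = 0.600000.
Step 4: Exact two-sided p-value (enumerate n! = 720 permutations of y under H0): p = 0.136111.
Step 5: alpha = 0.05. fail to reject H0.

tau_b = 0.6000 (C=12, D=3), p = 0.136111, fail to reject H0.


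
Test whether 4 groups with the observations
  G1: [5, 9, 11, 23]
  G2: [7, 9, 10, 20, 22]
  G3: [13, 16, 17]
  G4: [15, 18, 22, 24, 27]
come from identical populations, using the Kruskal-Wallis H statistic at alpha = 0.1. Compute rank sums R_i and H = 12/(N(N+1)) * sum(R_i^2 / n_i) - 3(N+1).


Step 1: Combine all N = 17 observations and assign midranks.
sorted (value, group, rank): (5,G1,1), (7,G2,2), (9,G1,3.5), (9,G2,3.5), (10,G2,5), (11,G1,6), (13,G3,7), (15,G4,8), (16,G3,9), (17,G3,10), (18,G4,11), (20,G2,12), (22,G2,13.5), (22,G4,13.5), (23,G1,15), (24,G4,16), (27,G4,17)
Step 2: Sum ranks within each group.
R_1 = 25.5 (n_1 = 4)
R_2 = 36 (n_2 = 5)
R_3 = 26 (n_3 = 3)
R_4 = 65.5 (n_4 = 5)
Step 3: H = 12/(N(N+1)) * sum(R_i^2/n_i) - 3(N+1)
     = 12/(17*18) * (25.5^2/4 + 36^2/5 + 26^2/3 + 65.5^2/5) - 3*18
     = 0.039216 * 1505.15 - 54
     = 5.025327.
Step 4: Ties present; correction factor C = 1 - 12/(17^3 - 17) = 0.997549. Corrected H = 5.025327 / 0.997549 = 5.037674.
Step 5: Under H0, H ~ chi^2(3); p-value = 0.169059.
Step 6: alpha = 0.1. fail to reject H0.

H = 5.0377, df = 3, p = 0.169059, fail to reject H0.


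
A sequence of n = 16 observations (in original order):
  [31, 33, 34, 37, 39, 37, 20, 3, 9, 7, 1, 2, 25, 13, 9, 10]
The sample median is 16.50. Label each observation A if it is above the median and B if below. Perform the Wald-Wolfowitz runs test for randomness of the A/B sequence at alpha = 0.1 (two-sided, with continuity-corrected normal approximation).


Step 1: Compute median = 16.50; label A = above, B = below.
Labels in order: AAAAAAABBBBBABBB  (n_A = 8, n_B = 8)
Step 2: Count runs R = 4.
Step 3: Under H0 (random ordering), E[R] = 2*n_A*n_B/(n_A+n_B) + 1 = 2*8*8/16 + 1 = 9.0000.
        Var[R] = 2*n_A*n_B*(2*n_A*n_B - n_A - n_B) / ((n_A+n_B)^2 * (n_A+n_B-1)) = 14336/3840 = 3.7333.
        SD[R] = 1.9322.
Step 4: Continuity-corrected z = (R + 0.5 - E[R]) / SD[R] = (4 + 0.5 - 9.0000) / 1.9322 = -2.3290.
Step 5: Two-sided p-value via normal approximation = 2*(1 - Phi(|z|)) = 0.019861.
Step 6: alpha = 0.1. reject H0.

R = 4, z = -2.3290, p = 0.019861, reject H0.


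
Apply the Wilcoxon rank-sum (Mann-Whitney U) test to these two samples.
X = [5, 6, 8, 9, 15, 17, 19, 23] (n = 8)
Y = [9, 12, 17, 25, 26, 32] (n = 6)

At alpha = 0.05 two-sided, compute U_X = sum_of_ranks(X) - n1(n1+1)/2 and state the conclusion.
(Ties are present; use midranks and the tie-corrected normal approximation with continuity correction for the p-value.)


Step 1: Combine and sort all 14 observations; assign midranks.
sorted (value, group): (5,X), (6,X), (8,X), (9,X), (9,Y), (12,Y), (15,X), (17,X), (17,Y), (19,X), (23,X), (25,Y), (26,Y), (32,Y)
ranks: 5->1, 6->2, 8->3, 9->4.5, 9->4.5, 12->6, 15->7, 17->8.5, 17->8.5, 19->10, 23->11, 25->12, 26->13, 32->14
Step 2: Rank sum for X: R1 = 1 + 2 + 3 + 4.5 + 7 + 8.5 + 10 + 11 = 47.
Step 3: U_X = R1 - n1(n1+1)/2 = 47 - 8*9/2 = 47 - 36 = 11.
       U_Y = n1*n2 - U_X = 48 - 11 = 37.
Step 4: Ties are present, so use the tie-corrected normal approximation (with continuity correction) for the p-value.
Step 5: p-value = 0.105813; compare to alpha = 0.05. fail to reject H0.

U_X = 11, p = 0.105813, fail to reject H0 at alpha = 0.05.


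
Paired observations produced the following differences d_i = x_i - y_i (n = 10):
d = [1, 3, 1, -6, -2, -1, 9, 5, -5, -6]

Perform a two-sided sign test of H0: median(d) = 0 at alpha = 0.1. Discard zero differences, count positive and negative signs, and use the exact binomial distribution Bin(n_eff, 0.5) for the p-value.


Step 1: Discard zero differences. Original n = 10; n_eff = number of nonzero differences = 10.
Nonzero differences (with sign): +1, +3, +1, -6, -2, -1, +9, +5, -5, -6
Step 2: Count signs: positive = 5, negative = 5.
Step 3: Under H0: P(positive) = 0.5, so the number of positives S ~ Bin(10, 0.5).
Step 4: Two-sided exact p-value = sum of Bin(10,0.5) probabilities at or below the observed probability = 1.000000.
Step 5: alpha = 0.1. fail to reject H0.

n_eff = 10, pos = 5, neg = 5, p = 1.000000, fail to reject H0.


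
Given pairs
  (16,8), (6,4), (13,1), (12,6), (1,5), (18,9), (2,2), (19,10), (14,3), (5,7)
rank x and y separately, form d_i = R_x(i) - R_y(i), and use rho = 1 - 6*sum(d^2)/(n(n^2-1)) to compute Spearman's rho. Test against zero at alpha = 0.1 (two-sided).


Step 1: Rank x and y separately (midranks; no ties here).
rank(x): 16->8, 6->4, 13->6, 12->5, 1->1, 18->9, 2->2, 19->10, 14->7, 5->3
rank(y): 8->8, 4->4, 1->1, 6->6, 5->5, 9->9, 2->2, 10->10, 3->3, 7->7
Step 2: d_i = R_x(i) - R_y(i); compute d_i^2.
  (8-8)^2=0, (4-4)^2=0, (6-1)^2=25, (5-6)^2=1, (1-5)^2=16, (9-9)^2=0, (2-2)^2=0, (10-10)^2=0, (7-3)^2=16, (3-7)^2=16
sum(d^2) = 74.
Step 3: rho = 1 - 6*74 / (10*(10^2 - 1)) = 1 - 444/990 = 0.551515.
Step 4: Under H0, t = rho * sqrt((n-2)/(1-rho^2)) = 1.8700 ~ t(8).
Step 5: Two-sided p-value from the t-distribution with 8 df = 0.098401.
Step 6: alpha = 0.1. reject H0.

rho = 0.5515, p = 0.098401, reject H0 at alpha = 0.1.
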